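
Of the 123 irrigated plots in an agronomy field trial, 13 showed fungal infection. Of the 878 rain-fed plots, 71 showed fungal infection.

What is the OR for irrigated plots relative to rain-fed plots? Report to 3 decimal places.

OR = (13 × 807) / (110 × 71) = 10491/7810 ≈ 1.343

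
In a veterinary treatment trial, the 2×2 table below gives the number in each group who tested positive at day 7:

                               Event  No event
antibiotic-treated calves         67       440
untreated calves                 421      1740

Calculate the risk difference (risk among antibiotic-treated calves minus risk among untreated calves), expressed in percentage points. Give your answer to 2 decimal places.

risk, antibiotic-treated calves = 67/507 = 0.1321
risk, untreated calves = 421/2161 = 0.1948
risk difference = 0.1321 − 0.1948 = -0.0627 → -6.27 percentage points

-6.27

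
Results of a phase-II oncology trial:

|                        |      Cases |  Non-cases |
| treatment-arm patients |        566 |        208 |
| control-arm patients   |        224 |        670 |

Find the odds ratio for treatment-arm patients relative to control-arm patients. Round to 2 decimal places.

OR = (566 × 670) / (208 × 224) = 379220/46592 ≈ 8.14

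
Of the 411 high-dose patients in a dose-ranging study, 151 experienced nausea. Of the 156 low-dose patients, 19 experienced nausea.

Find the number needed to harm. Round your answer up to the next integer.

risk, high-dose patients = 151/411 = 0.367397
risk, low-dose patients = 19/156 = 0.121795
absolute risk difference = 0.245602
1 / 0.245602 = 4.072 → round up → 5

NNH = 5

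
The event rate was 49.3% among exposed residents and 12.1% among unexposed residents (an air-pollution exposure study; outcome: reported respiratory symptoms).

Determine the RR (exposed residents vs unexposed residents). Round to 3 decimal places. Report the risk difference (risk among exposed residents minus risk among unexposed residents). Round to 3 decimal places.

RR = 4.074; RD = 0.372

RR = 0.4930 / 0.1210 = 4.074
risk difference = 0.4930 − 0.1210 = 0.372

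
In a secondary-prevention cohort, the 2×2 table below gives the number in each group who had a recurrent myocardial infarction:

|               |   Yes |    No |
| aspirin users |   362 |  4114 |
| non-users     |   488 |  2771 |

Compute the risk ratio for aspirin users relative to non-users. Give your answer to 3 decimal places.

RR ≈ 0.540

risk, aspirin users = 362/4476 = 0.0809
risk, non-users = 488/3259 = 0.1497
RR = 0.0809 / 0.1497 = 0.540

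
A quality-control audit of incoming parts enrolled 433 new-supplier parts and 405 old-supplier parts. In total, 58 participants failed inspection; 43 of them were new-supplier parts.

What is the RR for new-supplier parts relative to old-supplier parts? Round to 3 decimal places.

2.681

new-supplier parts without the outcome: 433 − 43 = 390
old-supplier parts with the outcome: 58 − 43 = 15
old-supplier parts without the outcome: 405 − 15 = 390
risk, new-supplier parts = 43/433 = 0.09931
risk, old-supplier parts = 15/405 = 0.03704
RR = 0.09931 / 0.03704 = 2.681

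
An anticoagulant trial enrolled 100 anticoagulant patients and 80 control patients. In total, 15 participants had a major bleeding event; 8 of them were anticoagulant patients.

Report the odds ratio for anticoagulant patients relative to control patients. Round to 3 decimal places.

OR = 0.907

anticoagulant patients without the outcome: 100 − 8 = 92
control patients with the outcome: 15 − 8 = 7
control patients without the outcome: 80 − 7 = 73
odds, anticoagulant patients = 8/92 = 0.0870
odds, control patients = 7/73 = 0.0959
OR = 0.0870 / 0.0959 = 0.907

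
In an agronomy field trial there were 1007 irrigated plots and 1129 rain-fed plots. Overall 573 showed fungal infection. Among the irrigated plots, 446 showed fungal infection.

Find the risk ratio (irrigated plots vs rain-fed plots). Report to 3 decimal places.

irrigated plots without the outcome: 1007 − 446 = 561
rain-fed plots with the outcome: 573 − 446 = 127
rain-fed plots without the outcome: 1129 − 127 = 1002
risk, irrigated plots = 446/1007 = 0.4429
risk, rain-fed plots = 127/1129 = 0.1125
RR = 0.4429 / 0.1125 = 3.937

RR ≈ 3.937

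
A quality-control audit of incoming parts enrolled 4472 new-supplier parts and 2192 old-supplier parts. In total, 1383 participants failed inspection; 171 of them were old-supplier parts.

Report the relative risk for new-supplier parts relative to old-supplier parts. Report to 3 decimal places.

RR = 3.474

new-supplier parts with the outcome: 1383 − 171 = 1212
new-supplier parts without the outcome: 4472 − 1212 = 3260
old-supplier parts without the outcome: 2192 − 171 = 2021
risk, new-supplier parts = 1212/4472 = 0.2710
risk, old-supplier parts = 171/2192 = 0.0780
RR = 0.2710 / 0.0780 = 3.474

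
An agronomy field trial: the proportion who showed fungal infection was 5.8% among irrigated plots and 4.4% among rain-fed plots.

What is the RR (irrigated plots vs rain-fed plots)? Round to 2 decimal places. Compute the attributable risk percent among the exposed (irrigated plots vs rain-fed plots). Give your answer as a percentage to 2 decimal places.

RR = 1.32; AR% = 24.14%

RR = 0.05800 / 0.04400 = 1.32
AR% = (0.05800 − 0.04400) / 0.05800 = 0.2414 → 24.14%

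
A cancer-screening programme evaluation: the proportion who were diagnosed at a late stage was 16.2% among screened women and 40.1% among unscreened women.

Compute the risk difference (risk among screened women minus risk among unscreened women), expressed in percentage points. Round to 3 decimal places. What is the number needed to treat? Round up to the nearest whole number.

RD = -23.900; NNT = 5

risk difference = 0.1620 − 0.4010 = -0.2390 → -23.900 percentage points
absolute risk difference = 0.239000
1 / 0.239000 = 4.184 → round up → 5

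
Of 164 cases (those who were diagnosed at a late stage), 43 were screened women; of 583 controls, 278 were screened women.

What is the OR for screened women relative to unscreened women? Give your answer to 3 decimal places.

OR ≈ 0.390

odds, screened women = 43/278 = 0.1547
odds, unscreened women = 121/305 = 0.3967
OR = 0.1547 / 0.3967 = 0.390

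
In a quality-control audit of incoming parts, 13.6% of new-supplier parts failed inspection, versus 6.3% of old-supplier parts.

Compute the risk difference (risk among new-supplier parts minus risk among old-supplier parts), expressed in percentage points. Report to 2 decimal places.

risk difference = 0.1360 − 0.0630 = 0.0730 → 7.30 percentage points

RD = 7.30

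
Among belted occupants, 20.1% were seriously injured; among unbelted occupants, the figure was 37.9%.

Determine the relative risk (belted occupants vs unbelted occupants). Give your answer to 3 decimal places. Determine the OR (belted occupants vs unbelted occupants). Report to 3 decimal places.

RR = 0.2010 / 0.3790 = 0.530
odds, belted occupants = 0.2010/0.7990 = 0.2516
odds, unbelted occupants = 0.3790/0.6210 = 0.6103
OR = 0.2516 / 0.6103 = 0.412

RR = 0.530; OR = 0.412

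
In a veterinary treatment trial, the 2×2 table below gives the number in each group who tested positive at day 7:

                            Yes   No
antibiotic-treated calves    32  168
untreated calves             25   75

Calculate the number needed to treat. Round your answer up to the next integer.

risk, antibiotic-treated calves = 32/200 = 0.160000
risk, untreated calves = 25/100 = 0.250000
absolute risk difference = 0.090000
1 / 0.090000 = 11.111 → round up → 12

NNT = 12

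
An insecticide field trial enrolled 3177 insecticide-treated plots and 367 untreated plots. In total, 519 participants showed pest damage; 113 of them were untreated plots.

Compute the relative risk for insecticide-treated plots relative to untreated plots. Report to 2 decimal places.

insecticide-treated plots with the outcome: 519 − 113 = 406
insecticide-treated plots without the outcome: 3177 − 406 = 2771
untreated plots without the outcome: 367 − 113 = 254
risk, insecticide-treated plots = 406/3177 = 0.1278
risk, untreated plots = 113/367 = 0.3079
RR = 0.1278 / 0.3079 = 0.42

0.42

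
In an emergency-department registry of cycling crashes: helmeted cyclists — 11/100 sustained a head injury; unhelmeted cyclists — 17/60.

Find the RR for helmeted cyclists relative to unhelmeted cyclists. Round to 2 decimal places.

risk, helmeted cyclists = 11/100 = 0.1100
risk, unhelmeted cyclists = 17/60 = 0.2833
RR = 0.1100 / 0.2833 = 0.39

0.39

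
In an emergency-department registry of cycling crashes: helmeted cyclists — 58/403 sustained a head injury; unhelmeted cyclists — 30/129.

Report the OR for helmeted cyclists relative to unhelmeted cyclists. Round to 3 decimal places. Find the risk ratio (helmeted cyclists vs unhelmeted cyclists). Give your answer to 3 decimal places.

OR = (58 × 99) / (345 × 30) = 5742/10350 ≈ 0.555
risk, helmeted cyclists = 58/403 = 0.1439
risk, unhelmeted cyclists = 30/129 = 0.2326
RR = 0.1439 / 0.2326 = 0.619

OR = 0.555; RR = 0.619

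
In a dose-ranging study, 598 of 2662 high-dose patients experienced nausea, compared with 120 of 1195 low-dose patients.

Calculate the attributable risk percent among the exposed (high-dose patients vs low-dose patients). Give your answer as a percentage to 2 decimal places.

risk, high-dose patients = 598/2662 = 0.2246
risk, low-dose patients = 120/1195 = 0.1004
AR% = (0.2246 − 0.1004) / 0.2246 = 0.5530 → 55.30%

AR% ≈ 55.30%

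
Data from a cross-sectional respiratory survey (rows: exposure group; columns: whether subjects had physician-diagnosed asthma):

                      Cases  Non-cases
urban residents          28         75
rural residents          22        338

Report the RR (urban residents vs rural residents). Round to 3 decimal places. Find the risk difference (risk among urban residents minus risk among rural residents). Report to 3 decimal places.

risk, urban residents = 28/103 = 0.2718
risk, rural residents = 22/360 = 0.0611
RR = 0.2718 / 0.0611 = 4.448
risk difference = 0.2718 − 0.0611 = 0.211

RR = 4.448; RD = 0.211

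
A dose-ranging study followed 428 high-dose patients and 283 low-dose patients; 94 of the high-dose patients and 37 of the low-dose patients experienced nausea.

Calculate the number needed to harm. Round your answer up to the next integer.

12

risk, high-dose patients = 94/428 = 0.219626
risk, low-dose patients = 37/283 = 0.130742
absolute risk difference = 0.088884
1 / 0.088884 = 11.251 → round up → 12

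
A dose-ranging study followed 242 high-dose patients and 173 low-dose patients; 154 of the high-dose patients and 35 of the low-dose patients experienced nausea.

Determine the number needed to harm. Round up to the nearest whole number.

3

risk, high-dose patients = 154/242 = 0.636364
risk, low-dose patients = 35/173 = 0.202312
absolute risk difference = 0.434051
1 / 0.434051 = 2.304 → round up → 3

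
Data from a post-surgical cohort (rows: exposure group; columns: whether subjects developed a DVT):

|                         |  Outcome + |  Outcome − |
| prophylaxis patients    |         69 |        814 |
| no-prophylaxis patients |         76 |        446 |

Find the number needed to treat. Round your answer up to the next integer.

15

risk, prophylaxis patients = 69/883 = 0.078143
risk, no-prophylaxis patients = 76/522 = 0.145594
absolute risk difference = 0.067451
1 / 0.067451 = 14.826 → round up → 15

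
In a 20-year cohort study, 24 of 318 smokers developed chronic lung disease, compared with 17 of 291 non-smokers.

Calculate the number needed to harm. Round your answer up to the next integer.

NNH: 59

risk, smokers = 24/318 = 0.075472
risk, non-smokers = 17/291 = 0.058419
absolute risk difference = 0.017052
1 / 0.017052 = 58.644 → round up → 59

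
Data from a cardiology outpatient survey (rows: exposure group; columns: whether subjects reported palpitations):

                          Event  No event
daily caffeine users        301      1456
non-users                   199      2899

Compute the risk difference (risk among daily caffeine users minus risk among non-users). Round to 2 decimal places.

risk, daily caffeine users = 301/1757 = 0.1713
risk, non-users = 199/3098 = 0.0642
risk difference = 0.1713 − 0.0642 = 0.11

RD: 0.11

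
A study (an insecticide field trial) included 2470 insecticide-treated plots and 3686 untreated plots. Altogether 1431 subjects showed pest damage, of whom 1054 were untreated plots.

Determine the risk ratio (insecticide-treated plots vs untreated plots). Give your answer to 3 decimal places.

insecticide-treated plots with the outcome: 1431 − 1054 = 377
insecticide-treated plots without the outcome: 2470 − 377 = 2093
untreated plots without the outcome: 3686 − 1054 = 2632
risk, insecticide-treated plots = 377/2470 = 0.1526
risk, untreated plots = 1054/3686 = 0.2859
RR = 0.1526 / 0.2859 = 0.534

RR = 0.534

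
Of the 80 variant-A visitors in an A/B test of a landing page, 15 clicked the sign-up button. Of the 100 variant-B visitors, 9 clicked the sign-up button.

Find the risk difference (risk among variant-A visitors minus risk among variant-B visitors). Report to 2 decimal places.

0.10

risk, variant-A visitors = 15/80 = 0.1875
risk, variant-B visitors = 9/100 = 0.0900
risk difference = 0.1875 − 0.0900 = 0.10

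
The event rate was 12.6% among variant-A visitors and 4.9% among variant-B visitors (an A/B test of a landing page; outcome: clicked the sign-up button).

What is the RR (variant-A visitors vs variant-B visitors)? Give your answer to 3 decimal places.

RR = 0.12600 / 0.04900 = 2.571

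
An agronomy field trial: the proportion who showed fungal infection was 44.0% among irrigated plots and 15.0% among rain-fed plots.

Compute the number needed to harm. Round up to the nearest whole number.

4

absolute risk difference = 0.290000
1 / 0.290000 = 3.448 → round up → 4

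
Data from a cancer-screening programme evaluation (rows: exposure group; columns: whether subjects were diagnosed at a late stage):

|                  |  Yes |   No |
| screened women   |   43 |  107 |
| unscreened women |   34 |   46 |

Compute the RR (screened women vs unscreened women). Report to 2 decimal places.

risk, screened women = 43/150 = 0.2867
risk, unscreened women = 34/80 = 0.4250
RR = 0.2867 / 0.4250 = 0.67

0.67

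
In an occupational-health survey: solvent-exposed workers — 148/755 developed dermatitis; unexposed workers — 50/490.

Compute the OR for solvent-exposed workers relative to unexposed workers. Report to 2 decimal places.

OR = (148 × 440) / (607 × 50) = 65120/30350 ≈ 2.15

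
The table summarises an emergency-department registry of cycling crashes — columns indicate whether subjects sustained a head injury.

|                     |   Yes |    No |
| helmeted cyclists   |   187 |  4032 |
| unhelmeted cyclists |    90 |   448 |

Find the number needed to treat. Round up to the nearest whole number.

9

risk, helmeted cyclists = 187/4219 = 0.044323
risk, unhelmeted cyclists = 90/538 = 0.167286
absolute risk difference = 0.122963
1 / 0.122963 = 8.133 → round up → 9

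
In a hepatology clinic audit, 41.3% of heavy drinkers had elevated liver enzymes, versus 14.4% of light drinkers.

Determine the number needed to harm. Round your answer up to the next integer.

4

absolute risk difference = 0.269000
1 / 0.269000 = 3.717 → round up → 4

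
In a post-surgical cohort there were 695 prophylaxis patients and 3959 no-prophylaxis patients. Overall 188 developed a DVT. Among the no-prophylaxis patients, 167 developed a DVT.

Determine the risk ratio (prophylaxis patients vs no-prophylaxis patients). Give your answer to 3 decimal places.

RR = 0.716

prophylaxis patients with the outcome: 188 − 167 = 21
prophylaxis patients without the outcome: 695 − 21 = 674
no-prophylaxis patients without the outcome: 3959 − 167 = 3792
risk, prophylaxis patients = 21/695 = 0.03022
risk, no-prophylaxis patients = 167/3959 = 0.04218
RR = 0.03022 / 0.04218 = 0.716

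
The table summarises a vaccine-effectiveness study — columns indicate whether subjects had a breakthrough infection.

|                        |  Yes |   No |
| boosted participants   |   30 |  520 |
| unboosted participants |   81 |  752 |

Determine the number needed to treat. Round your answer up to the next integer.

risk, boosted participants = 30/550 = 0.054545
risk, unboosted participants = 81/833 = 0.097239
absolute risk difference = 0.042693
1 / 0.042693 = 23.423 → round up → 24

24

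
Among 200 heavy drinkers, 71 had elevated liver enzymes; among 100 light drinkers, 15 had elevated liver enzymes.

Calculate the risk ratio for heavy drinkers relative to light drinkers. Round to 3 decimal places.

risk, heavy drinkers = 71/200 = 0.3550
risk, light drinkers = 15/100 = 0.1500
RR = 0.3550 / 0.1500 = 2.367

2.367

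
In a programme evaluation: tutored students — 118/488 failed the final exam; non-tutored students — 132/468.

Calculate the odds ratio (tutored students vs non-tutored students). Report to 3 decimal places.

OR = (118 × 336) / (370 × 132) = 39648/48840 ≈ 0.812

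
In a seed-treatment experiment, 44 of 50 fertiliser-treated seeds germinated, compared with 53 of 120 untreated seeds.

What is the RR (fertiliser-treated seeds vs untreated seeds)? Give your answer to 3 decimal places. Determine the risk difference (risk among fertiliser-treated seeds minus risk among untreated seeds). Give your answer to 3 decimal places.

risk, fertiliser-treated seeds = 44/50 = 0.8800
risk, untreated seeds = 53/120 = 0.4417
RR = 0.8800 / 0.4417 = 1.992
risk difference = 0.8800 − 0.4417 = 0.438

RR = 1.992; RD = 0.438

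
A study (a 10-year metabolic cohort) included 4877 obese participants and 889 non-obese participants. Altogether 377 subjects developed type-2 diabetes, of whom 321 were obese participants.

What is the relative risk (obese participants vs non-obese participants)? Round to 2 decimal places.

obese participants without the outcome: 4877 − 321 = 4556
non-obese participants with the outcome: 377 − 321 = 56
non-obese participants without the outcome: 889 − 56 = 833
risk, obese participants = 321/4877 = 0.0658
risk, non-obese participants = 56/889 = 0.0630
RR = 0.0658 / 0.0630 = 1.04

RR ≈ 1.04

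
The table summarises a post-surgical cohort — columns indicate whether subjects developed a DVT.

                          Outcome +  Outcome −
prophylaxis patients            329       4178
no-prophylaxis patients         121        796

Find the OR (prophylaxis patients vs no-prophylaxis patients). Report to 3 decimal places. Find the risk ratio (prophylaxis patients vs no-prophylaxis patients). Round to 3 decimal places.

odds, prophylaxis patients = 329/4178 = 0.0787
odds, no-prophylaxis patients = 121/796 = 0.1520
OR = 0.0787 / 0.1520 = 0.518
risk, prophylaxis patients = 329/4507 = 0.0730
risk, no-prophylaxis patients = 121/917 = 0.1320
RR = 0.0730 / 0.1320 = 0.553

OR = 0.518; RR = 0.553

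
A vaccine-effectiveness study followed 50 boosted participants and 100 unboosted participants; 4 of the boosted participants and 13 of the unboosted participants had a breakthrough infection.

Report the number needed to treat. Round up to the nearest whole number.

risk, boosted participants = 4/50 = 0.080000
risk, unboosted participants = 13/100 = 0.130000
absolute risk difference = 0.050000
1 / 0.050000 = 20.000 → round up → 20

20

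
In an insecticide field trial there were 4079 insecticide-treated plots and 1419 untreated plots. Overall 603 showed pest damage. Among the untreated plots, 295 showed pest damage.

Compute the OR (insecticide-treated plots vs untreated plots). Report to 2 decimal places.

0.31

insecticide-treated plots with the outcome: 603 − 295 = 308
insecticide-treated plots without the outcome: 4079 − 308 = 3771
untreated plots without the outcome: 1419 − 295 = 1124
odds, insecticide-treated plots = 308/3771 = 0.0817
odds, untreated plots = 295/1124 = 0.2625
OR = 0.0817 / 0.2625 = 0.31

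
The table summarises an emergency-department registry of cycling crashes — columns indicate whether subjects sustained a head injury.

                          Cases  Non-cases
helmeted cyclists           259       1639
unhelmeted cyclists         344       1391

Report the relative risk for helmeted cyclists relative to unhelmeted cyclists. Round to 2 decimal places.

risk, helmeted cyclists = 259/1898 = 0.1365
risk, unhelmeted cyclists = 344/1735 = 0.1983
RR = 0.1365 / 0.1983 = 0.69

0.69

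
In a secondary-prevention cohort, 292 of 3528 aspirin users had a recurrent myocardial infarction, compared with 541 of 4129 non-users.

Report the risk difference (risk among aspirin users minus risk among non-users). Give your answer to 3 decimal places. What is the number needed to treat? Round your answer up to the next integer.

RD = -0.048; NNT = 21

risk, aspirin users = 292/3528 = 0.0828
risk, non-users = 541/4129 = 0.1310
risk difference = 0.0828 − 0.1310 = -0.048
absolute risk difference = 0.048258
1 / 0.048258 = 20.722 → round up → 21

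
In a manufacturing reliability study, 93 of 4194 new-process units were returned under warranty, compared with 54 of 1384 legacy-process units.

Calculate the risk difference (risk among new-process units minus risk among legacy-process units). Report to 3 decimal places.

RD: -0.017

risk, new-process units = 93/4194 = 0.02217
risk, legacy-process units = 54/1384 = 0.03902
risk difference = 0.02217 − 0.03902 = -0.017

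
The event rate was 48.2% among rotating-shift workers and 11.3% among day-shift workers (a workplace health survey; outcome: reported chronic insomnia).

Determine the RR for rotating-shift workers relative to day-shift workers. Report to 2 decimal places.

RR = 0.4820 / 0.1130 = 4.27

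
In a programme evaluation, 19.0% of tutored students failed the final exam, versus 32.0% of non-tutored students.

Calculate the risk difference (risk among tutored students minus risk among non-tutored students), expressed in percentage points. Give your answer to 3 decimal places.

risk difference = 0.1900 − 0.3200 = -0.1300 → -13.000 percentage points

-13.000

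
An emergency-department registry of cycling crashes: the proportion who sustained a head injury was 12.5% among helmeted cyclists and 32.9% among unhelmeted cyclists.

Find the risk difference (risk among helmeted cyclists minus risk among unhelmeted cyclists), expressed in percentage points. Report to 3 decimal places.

risk difference = 0.1250 − 0.3290 = -0.2040 → -20.400 percentage points

-20.400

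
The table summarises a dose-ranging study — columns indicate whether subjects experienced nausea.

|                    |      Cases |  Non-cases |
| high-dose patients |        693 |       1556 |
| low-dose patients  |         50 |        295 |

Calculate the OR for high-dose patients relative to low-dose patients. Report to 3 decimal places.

OR = (693 × 295) / (1556 × 50) = 204435/77800 ≈ 2.628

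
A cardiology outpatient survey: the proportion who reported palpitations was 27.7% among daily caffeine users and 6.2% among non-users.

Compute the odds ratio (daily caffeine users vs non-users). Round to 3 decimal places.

odds, daily caffeine users = 0.2770/0.7230 = 0.3831
odds, non-users = 0.0620/0.9380 = 0.0661
OR = 0.3831 / 0.0661 = 5.796

OR: 5.796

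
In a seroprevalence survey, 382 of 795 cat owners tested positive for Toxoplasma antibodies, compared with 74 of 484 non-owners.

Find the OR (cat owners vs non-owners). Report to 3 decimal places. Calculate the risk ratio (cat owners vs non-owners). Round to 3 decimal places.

OR = 5.125; RR = 3.143

OR = (382 × 410) / (413 × 74) = 156620/30562 ≈ 5.125
risk, cat owners = 382/795 = 0.4805
risk, non-owners = 74/484 = 0.1529
RR = 0.4805 / 0.1529 = 3.143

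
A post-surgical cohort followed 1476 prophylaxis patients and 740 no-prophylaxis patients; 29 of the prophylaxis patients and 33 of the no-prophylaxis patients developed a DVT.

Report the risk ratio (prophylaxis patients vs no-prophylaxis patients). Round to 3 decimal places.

risk, prophylaxis patients = 29/1476 = 0.01965
risk, no-prophylaxis patients = 33/740 = 0.04459
RR = 0.01965 / 0.04459 = 0.441

0.441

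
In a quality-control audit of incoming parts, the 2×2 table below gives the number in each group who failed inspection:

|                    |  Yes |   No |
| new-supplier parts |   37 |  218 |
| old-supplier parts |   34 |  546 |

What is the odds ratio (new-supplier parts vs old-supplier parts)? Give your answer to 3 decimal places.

OR = (37 × 546) / (218 × 34) = 20202/7412 ≈ 2.726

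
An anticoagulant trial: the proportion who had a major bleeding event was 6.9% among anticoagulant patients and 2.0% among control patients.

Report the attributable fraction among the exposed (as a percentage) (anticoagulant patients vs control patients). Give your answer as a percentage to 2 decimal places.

AR% = (0.06900 − 0.02000) / 0.06900 = 0.7101 → 71.01%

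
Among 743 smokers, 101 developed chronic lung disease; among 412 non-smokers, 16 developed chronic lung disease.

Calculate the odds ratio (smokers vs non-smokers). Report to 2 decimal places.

3.89

odds, smokers = 101/642 = 0.15732
odds, non-smokers = 16/396 = 0.04040
OR = 0.15732 / 0.04040 = 3.89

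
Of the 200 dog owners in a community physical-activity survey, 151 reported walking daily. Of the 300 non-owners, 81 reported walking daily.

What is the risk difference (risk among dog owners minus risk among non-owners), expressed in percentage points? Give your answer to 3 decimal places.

RD = 48.500

risk, dog owners = 151/200 = 0.7550
risk, non-owners = 81/300 = 0.2700
risk difference = 0.7550 − 0.2700 = 0.4850 → 48.500 percentage points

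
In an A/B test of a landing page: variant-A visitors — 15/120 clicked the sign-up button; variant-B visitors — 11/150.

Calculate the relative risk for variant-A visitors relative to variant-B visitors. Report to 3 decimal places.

RR = 1.705

risk, variant-A visitors = 15/120 = 0.1250
risk, variant-B visitors = 11/150 = 0.0733
RR = 0.1250 / 0.0733 = 1.705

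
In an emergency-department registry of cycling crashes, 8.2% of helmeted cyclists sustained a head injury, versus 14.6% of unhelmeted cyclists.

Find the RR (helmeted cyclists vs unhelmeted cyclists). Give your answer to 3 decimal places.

RR = 0.0820 / 0.1460 = 0.562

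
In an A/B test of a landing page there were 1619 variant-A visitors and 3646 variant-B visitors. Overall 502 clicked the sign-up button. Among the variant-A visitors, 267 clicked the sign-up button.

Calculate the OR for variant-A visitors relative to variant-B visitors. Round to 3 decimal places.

variant-A visitors without the outcome: 1619 − 267 = 1352
variant-B visitors with the outcome: 502 − 267 = 235
variant-B visitors without the outcome: 3646 − 235 = 3411
OR = (267 × 3411) / (1352 × 235) = 910737/317720 ≈ 2.866

2.866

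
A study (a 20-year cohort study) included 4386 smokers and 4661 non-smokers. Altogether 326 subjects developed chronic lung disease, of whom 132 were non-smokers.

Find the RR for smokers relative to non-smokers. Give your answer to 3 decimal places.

RR: 1.562

smokers with the outcome: 326 − 132 = 194
smokers without the outcome: 4386 − 194 = 4192
non-smokers without the outcome: 4661 − 132 = 4529
risk, smokers = 194/4386 = 0.04423
risk, non-smokers = 132/4661 = 0.02832
RR = 0.04423 / 0.02832 = 1.562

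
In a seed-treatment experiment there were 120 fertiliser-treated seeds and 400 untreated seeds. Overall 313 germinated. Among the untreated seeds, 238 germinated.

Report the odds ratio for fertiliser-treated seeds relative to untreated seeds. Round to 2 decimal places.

fertiliser-treated seeds with the outcome: 313 − 238 = 75
fertiliser-treated seeds without the outcome: 120 − 75 = 45
untreated seeds without the outcome: 400 − 238 = 162
OR = (75 × 162) / (45 × 238) = 12150/10710 ≈ 1.13

1.13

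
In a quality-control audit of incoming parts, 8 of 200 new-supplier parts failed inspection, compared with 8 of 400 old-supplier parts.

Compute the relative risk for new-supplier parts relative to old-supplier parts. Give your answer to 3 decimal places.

2.000

risk, new-supplier parts = 8/200 = 0.04000
risk, old-supplier parts = 8/400 = 0.02000
RR = 0.04000 / 0.02000 = 2.000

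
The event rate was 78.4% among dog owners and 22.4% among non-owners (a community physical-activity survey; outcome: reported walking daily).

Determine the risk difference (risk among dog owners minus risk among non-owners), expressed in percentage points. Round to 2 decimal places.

risk difference = 0.7840 − 0.2240 = 0.5600 → 56.00 percentage points

56.00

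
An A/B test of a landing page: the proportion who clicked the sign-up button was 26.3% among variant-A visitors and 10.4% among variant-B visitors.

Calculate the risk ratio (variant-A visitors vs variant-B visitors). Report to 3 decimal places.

RR = 0.2630 / 0.1040 = 2.529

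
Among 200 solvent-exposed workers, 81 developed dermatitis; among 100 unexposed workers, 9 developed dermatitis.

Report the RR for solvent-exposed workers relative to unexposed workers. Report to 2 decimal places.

risk, solvent-exposed workers = 81/200 = 0.4050
risk, unexposed workers = 9/100 = 0.0900
RR = 0.4050 / 0.0900 = 4.50

4.50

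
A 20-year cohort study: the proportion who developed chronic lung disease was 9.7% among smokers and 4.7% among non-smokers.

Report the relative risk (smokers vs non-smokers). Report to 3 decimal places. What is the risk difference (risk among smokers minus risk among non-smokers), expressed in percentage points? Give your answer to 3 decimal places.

RR = 0.09700 / 0.04700 = 2.064
risk difference = 0.09700 − 0.04700 = 0.05000 → 5.000 percentage points

RR = 2.064; RD = 5.000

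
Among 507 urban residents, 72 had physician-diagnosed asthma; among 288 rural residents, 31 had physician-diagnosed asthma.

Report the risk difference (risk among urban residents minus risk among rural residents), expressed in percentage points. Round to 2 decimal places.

risk, urban residents = 72/507 = 0.1420
risk, rural residents = 31/288 = 0.1076
risk difference = 0.1420 − 0.1076 = 0.0344 → 3.44 percentage points

RD: 3.44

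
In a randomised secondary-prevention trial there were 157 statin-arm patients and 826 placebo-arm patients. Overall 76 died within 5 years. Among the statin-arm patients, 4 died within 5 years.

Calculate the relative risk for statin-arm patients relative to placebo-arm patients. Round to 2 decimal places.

statin-arm patients without the outcome: 157 − 4 = 153
placebo-arm patients with the outcome: 76 − 4 = 72
placebo-arm patients without the outcome: 826 − 72 = 754
risk, statin-arm patients = 4/157 = 0.02548
risk, placebo-arm patients = 72/826 = 0.08717
RR = 0.02548 / 0.08717 = 0.29

RR: 0.29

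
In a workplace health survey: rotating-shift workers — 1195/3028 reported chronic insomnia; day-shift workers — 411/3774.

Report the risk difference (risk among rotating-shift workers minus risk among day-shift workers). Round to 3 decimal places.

RD = 0.286

risk, rotating-shift workers = 1195/3028 = 0.3946
risk, day-shift workers = 411/3774 = 0.1089
risk difference = 0.3946 − 0.1089 = 0.286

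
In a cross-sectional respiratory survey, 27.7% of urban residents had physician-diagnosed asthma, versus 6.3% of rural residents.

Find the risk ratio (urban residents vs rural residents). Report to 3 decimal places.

RR = 0.2770 / 0.0630 = 4.397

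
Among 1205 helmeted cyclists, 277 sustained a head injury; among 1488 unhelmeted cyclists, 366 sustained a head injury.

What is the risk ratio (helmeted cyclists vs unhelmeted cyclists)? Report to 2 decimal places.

RR = 0.93

risk, helmeted cyclists = 277/1205 = 0.2299
risk, unhelmeted cyclists = 366/1488 = 0.2460
RR = 0.2299 / 0.2460 = 0.93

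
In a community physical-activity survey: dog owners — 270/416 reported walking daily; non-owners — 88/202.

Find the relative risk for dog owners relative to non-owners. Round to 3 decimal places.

risk, dog owners = 270/416 = 0.6490
risk, non-owners = 88/202 = 0.4356
RR = 0.6490 / 0.4356 = 1.490

RR = 1.490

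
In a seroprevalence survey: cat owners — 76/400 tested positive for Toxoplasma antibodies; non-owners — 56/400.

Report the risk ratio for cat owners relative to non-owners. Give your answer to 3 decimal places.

risk, cat owners = 76/400 = 0.1900
risk, non-owners = 56/400 = 0.1400
RR = 0.1900 / 0.1400 = 1.357

1.357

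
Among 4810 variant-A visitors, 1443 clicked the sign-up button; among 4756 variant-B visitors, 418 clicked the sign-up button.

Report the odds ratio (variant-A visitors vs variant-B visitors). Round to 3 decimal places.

OR = (1443 × 4338) / (3367 × 418) = 6259734/1407406 ≈ 4.448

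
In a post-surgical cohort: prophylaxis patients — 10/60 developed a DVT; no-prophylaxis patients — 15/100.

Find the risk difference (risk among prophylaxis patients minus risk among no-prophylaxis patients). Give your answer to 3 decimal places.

risk, prophylaxis patients = 10/60 = 0.1667
risk, no-prophylaxis patients = 15/100 = 0.1500
risk difference = 0.1667 − 0.1500 = 0.017

0.017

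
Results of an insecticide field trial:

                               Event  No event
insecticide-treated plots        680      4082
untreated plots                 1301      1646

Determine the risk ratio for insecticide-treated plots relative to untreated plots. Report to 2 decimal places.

0.32

risk, insecticide-treated plots = 680/4762 = 0.1428
risk, untreated plots = 1301/2947 = 0.4415
RR = 0.1428 / 0.4415 = 0.32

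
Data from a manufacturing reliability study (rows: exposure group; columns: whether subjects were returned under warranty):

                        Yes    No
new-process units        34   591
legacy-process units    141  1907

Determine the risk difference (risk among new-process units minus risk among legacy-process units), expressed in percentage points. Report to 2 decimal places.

risk, new-process units = 34/625 = 0.0544
risk, legacy-process units = 141/2048 = 0.0688
risk difference = 0.0544 − 0.0688 = -0.0144 → -1.44 percentage points

RD = -1.44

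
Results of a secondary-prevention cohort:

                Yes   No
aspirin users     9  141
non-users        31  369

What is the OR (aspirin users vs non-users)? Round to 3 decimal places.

OR: 0.760

odds, aspirin users = 9/141 = 0.0638
odds, non-users = 31/369 = 0.0840
OR = 0.0638 / 0.0840 = 0.760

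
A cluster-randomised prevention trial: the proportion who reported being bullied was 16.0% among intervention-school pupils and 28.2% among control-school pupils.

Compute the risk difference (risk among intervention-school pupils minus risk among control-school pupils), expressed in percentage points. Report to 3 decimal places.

risk difference = 0.1600 − 0.2820 = -0.1220 → -12.200 percentage points

RD ≈ -12.200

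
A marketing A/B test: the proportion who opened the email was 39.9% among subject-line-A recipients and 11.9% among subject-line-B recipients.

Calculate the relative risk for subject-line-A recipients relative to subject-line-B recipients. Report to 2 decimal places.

RR = 0.3990 / 0.1190 = 3.35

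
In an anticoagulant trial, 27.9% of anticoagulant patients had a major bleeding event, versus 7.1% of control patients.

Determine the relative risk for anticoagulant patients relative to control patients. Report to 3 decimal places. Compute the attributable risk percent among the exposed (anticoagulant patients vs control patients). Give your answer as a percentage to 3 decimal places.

RR = 3.930; AR% = 74.552%

RR = 0.2790 / 0.0710 = 3.930
AR% = (0.2790 − 0.0710) / 0.2790 = 0.7455 → 74.552%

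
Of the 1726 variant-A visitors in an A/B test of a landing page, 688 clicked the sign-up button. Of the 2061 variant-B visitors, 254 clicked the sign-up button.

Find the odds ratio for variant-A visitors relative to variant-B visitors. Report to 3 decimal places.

OR = (688 × 1807) / (1038 × 254) = 1243216/263652 ≈ 4.715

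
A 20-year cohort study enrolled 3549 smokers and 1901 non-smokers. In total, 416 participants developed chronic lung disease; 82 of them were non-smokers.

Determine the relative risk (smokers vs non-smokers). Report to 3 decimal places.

2.182

smokers with the outcome: 416 − 82 = 334
smokers without the outcome: 3549 − 334 = 3215
non-smokers without the outcome: 1901 − 82 = 1819
risk, smokers = 334/3549 = 0.09411
risk, non-smokers = 82/1901 = 0.04314
RR = 0.09411 / 0.04314 = 2.182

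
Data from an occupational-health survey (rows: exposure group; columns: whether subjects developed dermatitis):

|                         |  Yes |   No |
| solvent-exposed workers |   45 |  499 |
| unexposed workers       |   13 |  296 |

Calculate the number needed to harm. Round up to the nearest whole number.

NNH: 25

risk, solvent-exposed workers = 45/544 = 0.082721
risk, unexposed workers = 13/309 = 0.042071
absolute risk difference = 0.040649
1 / 0.040649 = 24.601 → round up → 25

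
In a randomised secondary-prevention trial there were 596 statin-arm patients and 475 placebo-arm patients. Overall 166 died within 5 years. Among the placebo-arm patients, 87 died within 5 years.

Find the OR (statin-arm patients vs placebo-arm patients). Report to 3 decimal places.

OR ≈ 0.681

statin-arm patients with the outcome: 166 − 87 = 79
statin-arm patients without the outcome: 596 − 79 = 517
placebo-arm patients without the outcome: 475 − 87 = 388
OR = (79 × 388) / (517 × 87) = 30652/44979 ≈ 0.681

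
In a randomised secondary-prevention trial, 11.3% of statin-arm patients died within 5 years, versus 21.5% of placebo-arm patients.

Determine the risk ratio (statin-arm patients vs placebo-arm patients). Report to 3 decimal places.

RR = 0.1130 / 0.2150 = 0.526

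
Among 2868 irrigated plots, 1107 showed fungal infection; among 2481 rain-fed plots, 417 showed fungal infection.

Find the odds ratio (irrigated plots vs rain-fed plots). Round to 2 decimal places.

OR = (1107 × 2064) / (1761 × 417) = 2284848/734337 ≈ 3.11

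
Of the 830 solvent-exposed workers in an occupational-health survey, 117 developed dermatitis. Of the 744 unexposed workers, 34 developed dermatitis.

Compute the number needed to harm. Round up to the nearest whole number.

NNH = 11

risk, solvent-exposed workers = 117/830 = 0.140964
risk, unexposed workers = 34/744 = 0.045699
absolute risk difference = 0.095265
1 / 0.095265 = 10.497 → round up → 11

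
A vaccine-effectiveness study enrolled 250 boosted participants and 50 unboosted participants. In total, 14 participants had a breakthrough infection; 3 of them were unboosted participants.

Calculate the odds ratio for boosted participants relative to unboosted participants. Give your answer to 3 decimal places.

boosted participants with the outcome: 14 − 3 = 11
boosted participants without the outcome: 250 − 11 = 239
unboosted participants without the outcome: 50 − 3 = 47
odds, boosted participants = 11/239 = 0.04603
odds, unboosted participants = 3/47 = 0.06383
OR = 0.04603 / 0.06383 = 0.721

OR = 0.721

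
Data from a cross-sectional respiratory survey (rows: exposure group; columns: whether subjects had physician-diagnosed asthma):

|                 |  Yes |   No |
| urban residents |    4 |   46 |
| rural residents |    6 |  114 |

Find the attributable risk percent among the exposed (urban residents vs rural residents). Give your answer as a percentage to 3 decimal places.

risk, urban residents = 4/50 = 0.0800
risk, rural residents = 6/120 = 0.0500
AR% = (0.0800 − 0.0500) / 0.0800 = 0.3750 → 37.500%

37.500%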